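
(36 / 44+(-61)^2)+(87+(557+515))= 53689 / 11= 4880.82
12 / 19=0.63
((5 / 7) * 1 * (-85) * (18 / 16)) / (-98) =3825 / 5488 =0.70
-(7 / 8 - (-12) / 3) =-39 / 8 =-4.88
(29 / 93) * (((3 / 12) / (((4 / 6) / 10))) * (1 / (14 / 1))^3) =145 / 340256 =0.00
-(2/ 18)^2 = -1/ 81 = -0.01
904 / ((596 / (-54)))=-12204 / 149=-81.91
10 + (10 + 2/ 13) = 262/ 13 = 20.15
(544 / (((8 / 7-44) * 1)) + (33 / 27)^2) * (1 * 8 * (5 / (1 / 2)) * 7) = -2540048 / 405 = -6271.72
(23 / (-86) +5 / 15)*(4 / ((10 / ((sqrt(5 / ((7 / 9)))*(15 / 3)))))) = 17*sqrt(35) / 301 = 0.33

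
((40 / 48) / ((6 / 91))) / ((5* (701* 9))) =91 / 227124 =0.00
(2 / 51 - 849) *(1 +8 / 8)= -86594 / 51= -1697.92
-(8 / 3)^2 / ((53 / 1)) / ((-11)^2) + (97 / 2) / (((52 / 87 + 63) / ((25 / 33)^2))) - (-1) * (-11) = -6746825891 / 638696322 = -10.56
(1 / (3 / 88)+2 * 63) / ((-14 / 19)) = -210.81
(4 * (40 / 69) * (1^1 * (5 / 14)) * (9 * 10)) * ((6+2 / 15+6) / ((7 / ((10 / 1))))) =208000 / 161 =1291.93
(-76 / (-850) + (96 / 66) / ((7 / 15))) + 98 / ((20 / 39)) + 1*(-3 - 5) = 12193747 / 65450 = 186.31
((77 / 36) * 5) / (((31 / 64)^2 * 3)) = 15.19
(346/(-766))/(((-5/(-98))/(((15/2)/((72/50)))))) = -211925/4596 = -46.11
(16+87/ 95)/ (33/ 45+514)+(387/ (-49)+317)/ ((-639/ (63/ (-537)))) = 501224989/ 5593192773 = 0.09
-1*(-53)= 53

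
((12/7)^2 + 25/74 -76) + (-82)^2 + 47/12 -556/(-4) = 147814469/21756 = 6794.19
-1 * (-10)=10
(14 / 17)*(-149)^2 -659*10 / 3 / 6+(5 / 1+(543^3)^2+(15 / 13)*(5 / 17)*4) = 50983982999564885149 / 1989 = 25632972850459972.42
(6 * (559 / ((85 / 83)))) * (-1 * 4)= -1113528 / 85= -13100.33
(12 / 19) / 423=4 / 2679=0.00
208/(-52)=-4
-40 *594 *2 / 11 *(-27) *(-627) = -73133280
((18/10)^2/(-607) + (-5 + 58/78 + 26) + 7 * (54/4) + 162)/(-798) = -47048101/134936100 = -0.35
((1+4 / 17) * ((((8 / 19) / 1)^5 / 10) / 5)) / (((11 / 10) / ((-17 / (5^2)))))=-0.00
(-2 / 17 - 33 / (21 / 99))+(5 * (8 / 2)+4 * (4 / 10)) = -134.09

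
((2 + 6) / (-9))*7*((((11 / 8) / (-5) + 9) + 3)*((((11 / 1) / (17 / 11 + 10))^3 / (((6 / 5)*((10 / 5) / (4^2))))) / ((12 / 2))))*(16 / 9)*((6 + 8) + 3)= -2118.79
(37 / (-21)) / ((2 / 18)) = -111 / 7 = -15.86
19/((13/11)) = 209/13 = 16.08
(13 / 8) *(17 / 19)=221 / 152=1.45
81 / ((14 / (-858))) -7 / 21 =-104254 / 21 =-4964.48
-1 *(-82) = 82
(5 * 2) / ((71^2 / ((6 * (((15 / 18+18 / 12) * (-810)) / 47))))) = -113400 / 236927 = -0.48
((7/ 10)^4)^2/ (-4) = -5764801/ 400000000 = -0.01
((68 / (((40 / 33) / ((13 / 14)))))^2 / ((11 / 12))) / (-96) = -4835259 / 156800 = -30.84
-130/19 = -6.84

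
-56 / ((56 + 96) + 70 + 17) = -56 / 239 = -0.23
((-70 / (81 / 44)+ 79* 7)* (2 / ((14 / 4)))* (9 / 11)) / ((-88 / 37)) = -220483 / 2178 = -101.23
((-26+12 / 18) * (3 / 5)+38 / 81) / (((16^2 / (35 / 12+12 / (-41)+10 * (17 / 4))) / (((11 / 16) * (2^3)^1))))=-728481413 / 51010560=-14.28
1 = 1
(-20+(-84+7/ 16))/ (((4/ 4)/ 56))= -11599/ 2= -5799.50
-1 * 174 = -174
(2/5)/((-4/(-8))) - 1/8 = 27/40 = 0.68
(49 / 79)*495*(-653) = -15838515 / 79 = -200487.53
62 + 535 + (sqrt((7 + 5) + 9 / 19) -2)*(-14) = 625 -14*sqrt(4503) / 19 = 575.55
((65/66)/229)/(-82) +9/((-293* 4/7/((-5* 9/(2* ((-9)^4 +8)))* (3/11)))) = -10652875/4770788329032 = -0.00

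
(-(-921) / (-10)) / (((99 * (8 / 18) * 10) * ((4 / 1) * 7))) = -921 / 123200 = -0.01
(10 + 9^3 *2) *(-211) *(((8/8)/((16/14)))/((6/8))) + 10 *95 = -1081268/3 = -360422.67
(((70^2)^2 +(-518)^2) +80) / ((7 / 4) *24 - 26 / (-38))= 461289676 / 811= 568791.22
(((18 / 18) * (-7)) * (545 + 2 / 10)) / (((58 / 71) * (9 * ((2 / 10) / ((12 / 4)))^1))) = -23359 / 3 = -7786.33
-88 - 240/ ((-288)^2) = -152069/ 1728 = -88.00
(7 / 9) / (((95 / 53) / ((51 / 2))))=6307 / 570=11.06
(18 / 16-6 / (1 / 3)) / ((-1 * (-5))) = -27 / 8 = -3.38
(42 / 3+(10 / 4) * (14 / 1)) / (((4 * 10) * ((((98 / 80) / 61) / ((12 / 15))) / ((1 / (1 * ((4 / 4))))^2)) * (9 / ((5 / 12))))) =61 / 27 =2.26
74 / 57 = 1.30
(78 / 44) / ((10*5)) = 39 / 1100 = 0.04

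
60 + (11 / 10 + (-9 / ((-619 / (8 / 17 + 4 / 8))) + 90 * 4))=22156919 / 52615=421.11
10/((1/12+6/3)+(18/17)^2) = 34680/11113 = 3.12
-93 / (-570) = 0.16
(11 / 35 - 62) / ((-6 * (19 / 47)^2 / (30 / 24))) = 4769231 / 60648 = 78.64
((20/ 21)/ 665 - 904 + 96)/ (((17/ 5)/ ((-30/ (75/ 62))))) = 279835760/ 47481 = 5893.64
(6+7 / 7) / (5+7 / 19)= 133 / 102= 1.30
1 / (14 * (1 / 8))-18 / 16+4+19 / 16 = 519 / 112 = 4.63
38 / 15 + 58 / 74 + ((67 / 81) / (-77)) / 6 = 22952239 / 6923070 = 3.32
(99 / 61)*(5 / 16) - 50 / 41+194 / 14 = 3682017 / 280112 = 13.14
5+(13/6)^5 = 410173/7776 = 52.75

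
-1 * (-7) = 7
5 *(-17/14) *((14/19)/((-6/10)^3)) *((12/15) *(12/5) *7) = 47600/171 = 278.36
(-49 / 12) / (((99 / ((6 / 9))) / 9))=-49 / 198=-0.25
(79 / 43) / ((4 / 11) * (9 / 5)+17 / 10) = 8690 / 11137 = 0.78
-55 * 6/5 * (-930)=61380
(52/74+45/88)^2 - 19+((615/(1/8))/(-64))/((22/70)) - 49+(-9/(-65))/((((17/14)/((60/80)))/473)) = -3170901276199/11714697280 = -270.68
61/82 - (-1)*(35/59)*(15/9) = 25147/14514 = 1.73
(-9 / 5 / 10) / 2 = -9 / 100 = -0.09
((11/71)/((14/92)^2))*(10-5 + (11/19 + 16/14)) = 20808744/462707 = 44.97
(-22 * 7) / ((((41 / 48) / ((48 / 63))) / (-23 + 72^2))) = -29066752 / 41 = -708945.17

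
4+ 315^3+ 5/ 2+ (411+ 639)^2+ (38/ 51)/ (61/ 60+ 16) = 1123288856911/ 34714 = 32358381.54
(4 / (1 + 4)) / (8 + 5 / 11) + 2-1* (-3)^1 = 2369 / 465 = 5.09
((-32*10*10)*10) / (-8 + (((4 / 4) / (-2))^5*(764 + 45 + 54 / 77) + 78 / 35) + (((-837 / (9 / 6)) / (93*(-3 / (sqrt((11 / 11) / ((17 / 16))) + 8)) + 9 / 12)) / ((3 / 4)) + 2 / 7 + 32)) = -1967547144442880000 / 1395935880902477 + 56011348377600000*sqrt(17) / 1395935880902477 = -1244.04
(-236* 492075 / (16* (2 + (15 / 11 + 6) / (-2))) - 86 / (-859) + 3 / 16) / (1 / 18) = 19751572951749 / 254264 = 77681358.56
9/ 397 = 0.02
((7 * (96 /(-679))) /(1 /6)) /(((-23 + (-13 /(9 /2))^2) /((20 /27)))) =34560 /115139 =0.30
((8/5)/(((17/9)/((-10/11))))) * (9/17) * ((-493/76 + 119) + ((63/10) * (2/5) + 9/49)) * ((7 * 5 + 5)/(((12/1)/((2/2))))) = -156.57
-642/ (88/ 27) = -8667/ 44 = -196.98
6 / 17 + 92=1570 / 17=92.35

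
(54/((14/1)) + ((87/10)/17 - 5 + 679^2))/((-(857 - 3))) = -548638039/1016260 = -539.86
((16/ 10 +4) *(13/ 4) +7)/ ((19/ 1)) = 1.33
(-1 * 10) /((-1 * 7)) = 10 /7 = 1.43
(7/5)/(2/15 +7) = 0.20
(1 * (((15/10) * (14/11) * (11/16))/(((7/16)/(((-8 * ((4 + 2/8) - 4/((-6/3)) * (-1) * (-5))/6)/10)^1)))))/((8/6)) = -171/40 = -4.28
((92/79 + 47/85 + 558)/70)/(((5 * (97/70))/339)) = 1274132517/3256775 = 391.23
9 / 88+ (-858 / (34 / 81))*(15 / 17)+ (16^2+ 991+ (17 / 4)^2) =-27386019 / 50864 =-538.42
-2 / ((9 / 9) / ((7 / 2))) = -7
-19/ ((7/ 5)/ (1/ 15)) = -19/ 21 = -0.90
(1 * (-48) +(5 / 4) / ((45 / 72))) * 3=-138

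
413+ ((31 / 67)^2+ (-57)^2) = 16439679 / 4489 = 3662.21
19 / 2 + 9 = 37 / 2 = 18.50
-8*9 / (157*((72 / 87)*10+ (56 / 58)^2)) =-7569 / 151976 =-0.05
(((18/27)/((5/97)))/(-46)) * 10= -194/69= -2.81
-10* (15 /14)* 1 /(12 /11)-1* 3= -359 /28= -12.82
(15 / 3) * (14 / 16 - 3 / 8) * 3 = 15 / 2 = 7.50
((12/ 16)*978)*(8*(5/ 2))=14670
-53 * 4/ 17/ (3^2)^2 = -212/ 1377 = -0.15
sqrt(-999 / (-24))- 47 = -47 + 3 * sqrt(74) / 4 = -40.55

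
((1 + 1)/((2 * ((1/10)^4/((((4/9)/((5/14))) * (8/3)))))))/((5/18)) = 358400/3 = 119466.67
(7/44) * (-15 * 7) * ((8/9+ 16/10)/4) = -343/33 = -10.39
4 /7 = 0.57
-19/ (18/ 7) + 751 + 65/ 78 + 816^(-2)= 495692801/ 665856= 744.44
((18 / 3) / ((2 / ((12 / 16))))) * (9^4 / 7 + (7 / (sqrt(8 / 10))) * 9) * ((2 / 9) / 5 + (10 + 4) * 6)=119133 * sqrt(5) / 20 + 12406851 / 70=190560.20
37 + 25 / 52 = 1949 / 52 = 37.48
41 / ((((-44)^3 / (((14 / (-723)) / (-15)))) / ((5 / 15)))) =-287 / 1385730720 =-0.00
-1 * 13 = -13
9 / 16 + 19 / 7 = 367 / 112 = 3.28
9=9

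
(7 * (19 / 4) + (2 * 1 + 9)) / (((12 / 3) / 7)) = 1239 / 16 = 77.44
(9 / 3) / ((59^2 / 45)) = 135 / 3481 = 0.04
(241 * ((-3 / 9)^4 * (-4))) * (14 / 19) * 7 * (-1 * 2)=188944 / 1539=122.77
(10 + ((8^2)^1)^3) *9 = 2359386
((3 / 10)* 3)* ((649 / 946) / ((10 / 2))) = 531 / 4300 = 0.12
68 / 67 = 1.01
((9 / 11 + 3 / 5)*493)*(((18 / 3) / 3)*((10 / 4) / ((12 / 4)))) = 12818 / 11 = 1165.27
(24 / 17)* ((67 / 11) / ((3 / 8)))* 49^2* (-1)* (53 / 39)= -545660864 / 7293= -74819.81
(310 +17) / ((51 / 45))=4905 / 17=288.53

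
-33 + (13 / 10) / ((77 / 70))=-350 / 11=-31.82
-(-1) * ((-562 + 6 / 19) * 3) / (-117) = 10672 / 741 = 14.40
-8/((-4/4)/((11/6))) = 44/3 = 14.67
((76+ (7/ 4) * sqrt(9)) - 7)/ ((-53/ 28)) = -2079/ 53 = -39.23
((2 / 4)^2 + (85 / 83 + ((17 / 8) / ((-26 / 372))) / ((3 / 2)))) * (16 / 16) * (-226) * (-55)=-509524345 / 2158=-236109.52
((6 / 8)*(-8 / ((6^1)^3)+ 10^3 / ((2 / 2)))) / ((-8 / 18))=-26999 / 16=-1687.44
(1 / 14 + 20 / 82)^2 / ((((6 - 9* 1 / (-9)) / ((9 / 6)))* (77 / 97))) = 9533451 / 355175128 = 0.03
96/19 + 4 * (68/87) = 13520/1653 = 8.18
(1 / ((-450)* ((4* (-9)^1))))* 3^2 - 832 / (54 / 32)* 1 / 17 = -2662349 / 91800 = -29.00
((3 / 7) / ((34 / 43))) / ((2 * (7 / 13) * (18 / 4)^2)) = 559 / 22491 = 0.02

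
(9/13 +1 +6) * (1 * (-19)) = -1900/13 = -146.15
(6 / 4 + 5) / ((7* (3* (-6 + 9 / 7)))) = -13 / 198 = -0.07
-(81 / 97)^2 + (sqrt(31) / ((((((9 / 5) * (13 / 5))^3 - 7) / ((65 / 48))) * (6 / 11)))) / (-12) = -6561 / 9409 - 1015625 * sqrt(31) / 468834048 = -0.71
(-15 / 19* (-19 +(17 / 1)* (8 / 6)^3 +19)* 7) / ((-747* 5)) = 0.06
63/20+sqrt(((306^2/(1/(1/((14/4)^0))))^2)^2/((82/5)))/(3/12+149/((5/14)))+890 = 17863/20+29225668320 * sqrt(410)/114103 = 5187213.23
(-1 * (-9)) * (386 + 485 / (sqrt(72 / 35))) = 1455 * sqrt(70) / 4 + 3474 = 6517.35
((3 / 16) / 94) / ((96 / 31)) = 31 / 48128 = 0.00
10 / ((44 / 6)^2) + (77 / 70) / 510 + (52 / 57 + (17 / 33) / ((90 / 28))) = 133029731 / 105524100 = 1.26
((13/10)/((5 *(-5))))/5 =-13/1250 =-0.01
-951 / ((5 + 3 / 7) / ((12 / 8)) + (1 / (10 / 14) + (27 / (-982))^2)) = -96292573020 / 508275293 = -189.45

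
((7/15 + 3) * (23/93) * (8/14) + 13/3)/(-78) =-3623/58590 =-0.06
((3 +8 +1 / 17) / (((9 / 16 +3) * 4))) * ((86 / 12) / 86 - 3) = -6580 / 2907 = -2.26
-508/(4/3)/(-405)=127/135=0.94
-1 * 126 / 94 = -63 / 47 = -1.34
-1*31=-31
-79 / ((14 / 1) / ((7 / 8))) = -79 / 16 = -4.94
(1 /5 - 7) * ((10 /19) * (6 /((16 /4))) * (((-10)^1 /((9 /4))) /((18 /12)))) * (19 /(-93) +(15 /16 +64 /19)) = 19713370 /302157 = 65.24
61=61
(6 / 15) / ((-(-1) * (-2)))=-1 / 5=-0.20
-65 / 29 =-2.24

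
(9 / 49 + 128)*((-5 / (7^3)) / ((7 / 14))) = -62810 / 16807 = -3.74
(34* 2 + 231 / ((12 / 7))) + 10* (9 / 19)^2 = 296011 / 1444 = 204.99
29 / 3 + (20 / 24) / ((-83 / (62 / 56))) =9.66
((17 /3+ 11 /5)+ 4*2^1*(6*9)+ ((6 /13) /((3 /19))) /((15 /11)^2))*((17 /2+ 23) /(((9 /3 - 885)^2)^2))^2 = 161401 /134947069192894761129600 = 0.00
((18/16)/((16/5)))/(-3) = -15/128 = -0.12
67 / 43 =1.56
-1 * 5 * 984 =-4920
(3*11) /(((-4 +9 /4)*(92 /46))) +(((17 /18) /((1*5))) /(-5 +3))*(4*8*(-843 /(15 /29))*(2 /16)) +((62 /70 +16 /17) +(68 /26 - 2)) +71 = 236592121 /348075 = 679.72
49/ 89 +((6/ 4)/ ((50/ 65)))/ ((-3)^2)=4097/ 5340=0.77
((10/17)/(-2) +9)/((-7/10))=-1480/119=-12.44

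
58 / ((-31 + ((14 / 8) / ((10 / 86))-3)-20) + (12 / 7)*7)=-2.15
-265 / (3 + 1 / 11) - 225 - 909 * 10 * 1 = -319625 / 34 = -9400.74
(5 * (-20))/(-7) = 14.29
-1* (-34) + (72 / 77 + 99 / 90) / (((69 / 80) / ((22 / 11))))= 205714 / 5313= 38.72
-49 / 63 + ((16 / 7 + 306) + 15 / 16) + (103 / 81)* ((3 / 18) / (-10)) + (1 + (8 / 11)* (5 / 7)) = 463948561 / 1496880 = 309.94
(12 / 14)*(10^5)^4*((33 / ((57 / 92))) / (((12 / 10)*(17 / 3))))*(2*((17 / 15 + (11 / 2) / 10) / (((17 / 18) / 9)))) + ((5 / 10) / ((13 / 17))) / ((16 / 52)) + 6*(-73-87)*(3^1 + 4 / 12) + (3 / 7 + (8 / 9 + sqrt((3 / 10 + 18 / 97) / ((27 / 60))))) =sqrt(91374) / 291 + 8515719771428571427307663155 / 395352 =21539589458074251369180.06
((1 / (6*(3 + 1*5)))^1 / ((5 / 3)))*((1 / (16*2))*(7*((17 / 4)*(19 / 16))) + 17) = 37077 / 163840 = 0.23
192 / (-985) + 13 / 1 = 12613 / 985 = 12.81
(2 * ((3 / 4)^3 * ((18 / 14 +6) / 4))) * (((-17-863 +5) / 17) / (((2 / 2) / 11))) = -111375 / 128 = -870.12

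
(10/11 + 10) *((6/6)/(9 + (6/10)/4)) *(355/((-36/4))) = -284000/6039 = -47.03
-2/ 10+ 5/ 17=0.09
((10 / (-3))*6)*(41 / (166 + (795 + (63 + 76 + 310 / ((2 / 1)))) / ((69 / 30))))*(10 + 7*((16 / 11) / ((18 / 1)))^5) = -448392890035690 / 34967904134823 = -12.82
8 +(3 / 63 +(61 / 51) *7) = 1954 / 119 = 16.42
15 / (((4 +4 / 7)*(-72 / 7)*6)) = -245 / 4608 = -0.05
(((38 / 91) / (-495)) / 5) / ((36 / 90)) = -19 / 45045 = -0.00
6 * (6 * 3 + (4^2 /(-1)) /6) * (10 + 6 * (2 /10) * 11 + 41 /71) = 776572 /355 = 2187.53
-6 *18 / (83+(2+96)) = -108 / 181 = -0.60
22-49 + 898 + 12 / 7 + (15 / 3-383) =3463 / 7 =494.71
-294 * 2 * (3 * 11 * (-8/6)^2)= -34496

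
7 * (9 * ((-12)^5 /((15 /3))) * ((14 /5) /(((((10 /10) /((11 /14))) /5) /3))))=-103464345.60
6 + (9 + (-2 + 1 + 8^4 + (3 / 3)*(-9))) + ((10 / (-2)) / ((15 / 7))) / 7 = 12302 / 3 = 4100.67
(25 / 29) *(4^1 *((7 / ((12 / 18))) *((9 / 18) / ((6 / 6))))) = 525 / 29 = 18.10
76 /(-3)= -76 /3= -25.33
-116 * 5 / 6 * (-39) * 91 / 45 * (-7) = -480298 / 9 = -53366.44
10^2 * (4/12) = 100/3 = 33.33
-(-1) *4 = 4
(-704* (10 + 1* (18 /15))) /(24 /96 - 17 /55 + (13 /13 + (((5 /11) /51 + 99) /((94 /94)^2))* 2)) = -39.63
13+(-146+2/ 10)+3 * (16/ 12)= -644/ 5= -128.80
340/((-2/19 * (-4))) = 1615/2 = 807.50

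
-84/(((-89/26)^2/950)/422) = -22764705600/7921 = -2873968.64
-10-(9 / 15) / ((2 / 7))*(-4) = -8 / 5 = -1.60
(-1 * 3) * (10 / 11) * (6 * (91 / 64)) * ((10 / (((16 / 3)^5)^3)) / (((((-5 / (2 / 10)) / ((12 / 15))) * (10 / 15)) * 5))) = 35255264499 / 1268213655067531673600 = 0.00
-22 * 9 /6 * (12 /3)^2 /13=-528 /13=-40.62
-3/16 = -0.19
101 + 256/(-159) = 15803/159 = 99.39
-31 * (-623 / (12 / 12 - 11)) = -19313 / 10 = -1931.30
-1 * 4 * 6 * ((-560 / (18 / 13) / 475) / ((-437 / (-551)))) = 168896 / 6555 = 25.77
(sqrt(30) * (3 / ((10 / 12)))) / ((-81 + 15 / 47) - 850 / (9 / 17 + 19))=-140436 * sqrt(30) / 4845235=-0.16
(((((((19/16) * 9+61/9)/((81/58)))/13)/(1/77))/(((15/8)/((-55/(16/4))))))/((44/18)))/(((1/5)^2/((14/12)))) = -982799125/151632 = -6481.48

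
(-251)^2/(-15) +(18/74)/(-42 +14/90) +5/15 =-4389000391/1045065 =-4199.74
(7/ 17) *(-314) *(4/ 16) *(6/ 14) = -471/ 34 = -13.85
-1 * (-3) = 3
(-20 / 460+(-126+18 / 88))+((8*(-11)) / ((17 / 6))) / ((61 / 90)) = -180151153 / 1049444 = -171.66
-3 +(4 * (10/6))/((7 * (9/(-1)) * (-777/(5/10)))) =-440549/146853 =-3.00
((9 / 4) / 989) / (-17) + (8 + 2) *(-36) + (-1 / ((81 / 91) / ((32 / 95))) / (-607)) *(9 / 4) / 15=-188475028891519 / 523541688300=-360.00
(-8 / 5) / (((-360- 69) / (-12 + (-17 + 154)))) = 200 / 429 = 0.47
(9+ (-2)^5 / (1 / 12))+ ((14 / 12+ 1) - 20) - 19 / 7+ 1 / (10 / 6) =-82939 / 210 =-394.95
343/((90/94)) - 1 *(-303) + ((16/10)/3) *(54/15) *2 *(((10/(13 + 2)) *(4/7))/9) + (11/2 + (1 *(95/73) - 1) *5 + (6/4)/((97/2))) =14909760667/22305150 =668.44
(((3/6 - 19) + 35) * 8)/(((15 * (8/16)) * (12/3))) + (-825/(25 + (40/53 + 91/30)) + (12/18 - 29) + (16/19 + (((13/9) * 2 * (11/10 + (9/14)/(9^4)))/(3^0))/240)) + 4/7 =-51.16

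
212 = 212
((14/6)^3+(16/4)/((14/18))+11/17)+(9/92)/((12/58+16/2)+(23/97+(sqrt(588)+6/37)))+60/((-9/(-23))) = 682469837343 * sqrt(3)/256099025784362+282771604395187336217/1645692339690310212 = 171.83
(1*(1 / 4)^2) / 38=1 / 608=0.00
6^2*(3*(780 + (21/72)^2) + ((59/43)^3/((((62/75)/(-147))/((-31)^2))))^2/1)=709504494800040125622363/101141808784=7014947659432.00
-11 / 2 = -5.50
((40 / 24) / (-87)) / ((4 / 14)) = -35 / 522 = -0.07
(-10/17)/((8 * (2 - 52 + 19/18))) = 45/29954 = 0.00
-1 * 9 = -9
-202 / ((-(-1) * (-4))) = 101 / 2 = 50.50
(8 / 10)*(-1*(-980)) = 784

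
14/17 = 0.82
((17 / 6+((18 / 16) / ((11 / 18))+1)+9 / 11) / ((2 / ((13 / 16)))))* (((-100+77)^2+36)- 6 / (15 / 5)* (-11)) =6539767 / 4224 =1548.24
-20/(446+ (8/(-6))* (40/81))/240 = -81/432872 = -0.00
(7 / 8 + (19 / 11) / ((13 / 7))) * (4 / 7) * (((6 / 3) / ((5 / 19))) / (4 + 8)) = 1121 / 1716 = 0.65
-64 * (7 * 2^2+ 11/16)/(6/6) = -1836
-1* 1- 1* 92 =-93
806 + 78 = 884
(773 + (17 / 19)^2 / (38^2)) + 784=811639477 / 521284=1557.00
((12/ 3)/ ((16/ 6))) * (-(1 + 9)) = -15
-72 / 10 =-36 / 5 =-7.20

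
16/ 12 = 4/ 3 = 1.33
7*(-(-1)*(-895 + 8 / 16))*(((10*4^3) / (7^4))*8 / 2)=-2289920 / 343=-6676.15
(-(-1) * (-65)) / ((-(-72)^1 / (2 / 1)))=-65 / 36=-1.81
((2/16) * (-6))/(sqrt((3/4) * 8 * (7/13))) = -0.42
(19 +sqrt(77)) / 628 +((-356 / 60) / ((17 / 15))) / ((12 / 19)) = -132259 / 16014 +sqrt(77) / 628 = -8.24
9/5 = 1.80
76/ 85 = 0.89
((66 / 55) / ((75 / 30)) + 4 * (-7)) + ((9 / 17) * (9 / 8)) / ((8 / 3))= -27.30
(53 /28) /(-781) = -53 /21868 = -0.00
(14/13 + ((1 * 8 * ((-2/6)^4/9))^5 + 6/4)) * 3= 13794705851193451/1784389811486958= 7.73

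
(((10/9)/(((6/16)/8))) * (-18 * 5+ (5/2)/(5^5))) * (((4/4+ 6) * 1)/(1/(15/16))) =-3149972/225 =-13999.88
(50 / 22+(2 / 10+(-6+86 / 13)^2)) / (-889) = -26504 / 8263255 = -0.00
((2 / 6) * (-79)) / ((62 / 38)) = -1501 / 93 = -16.14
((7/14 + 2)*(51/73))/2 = 255/292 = 0.87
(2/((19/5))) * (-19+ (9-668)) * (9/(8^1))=-15255/38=-401.45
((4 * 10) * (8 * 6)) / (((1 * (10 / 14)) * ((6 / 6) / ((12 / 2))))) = 16128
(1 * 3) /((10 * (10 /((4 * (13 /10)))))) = 39 /250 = 0.16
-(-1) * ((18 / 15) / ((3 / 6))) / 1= 12 / 5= 2.40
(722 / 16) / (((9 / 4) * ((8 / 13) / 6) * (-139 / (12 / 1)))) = -4693 / 278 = -16.88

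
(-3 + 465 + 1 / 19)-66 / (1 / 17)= -12539 / 19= -659.95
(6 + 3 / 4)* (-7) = -189 / 4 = -47.25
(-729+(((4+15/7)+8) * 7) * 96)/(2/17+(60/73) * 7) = 1494.62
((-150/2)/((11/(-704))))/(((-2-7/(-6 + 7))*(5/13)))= -4160/3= -1386.67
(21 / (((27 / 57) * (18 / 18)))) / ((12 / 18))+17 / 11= 1497 / 22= 68.05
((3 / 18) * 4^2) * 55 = 440 / 3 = 146.67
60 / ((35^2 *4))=3 / 245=0.01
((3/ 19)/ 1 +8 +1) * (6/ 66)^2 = 174/ 2299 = 0.08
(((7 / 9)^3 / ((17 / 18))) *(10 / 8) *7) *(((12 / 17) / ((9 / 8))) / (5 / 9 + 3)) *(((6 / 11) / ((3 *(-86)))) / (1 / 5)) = -60025 / 7381638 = -0.01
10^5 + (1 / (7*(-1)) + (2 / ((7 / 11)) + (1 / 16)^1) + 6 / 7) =11200439 / 112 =100003.92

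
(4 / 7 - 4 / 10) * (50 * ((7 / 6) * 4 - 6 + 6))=40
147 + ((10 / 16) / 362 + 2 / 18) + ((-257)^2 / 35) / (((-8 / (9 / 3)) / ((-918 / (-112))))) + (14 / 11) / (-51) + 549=-24380445451939 / 4776488640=-5104.26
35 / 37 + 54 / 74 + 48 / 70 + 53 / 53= 4353 / 1295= 3.36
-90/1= -90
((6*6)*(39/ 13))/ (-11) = -108/ 11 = -9.82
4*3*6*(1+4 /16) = 90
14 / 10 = 7 / 5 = 1.40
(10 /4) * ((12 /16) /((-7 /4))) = -15 /14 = -1.07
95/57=5/3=1.67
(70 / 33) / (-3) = -70 / 99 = -0.71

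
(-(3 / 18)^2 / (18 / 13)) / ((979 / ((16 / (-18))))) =13 / 713691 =0.00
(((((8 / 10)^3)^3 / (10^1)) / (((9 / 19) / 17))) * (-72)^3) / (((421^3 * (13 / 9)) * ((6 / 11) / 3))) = -86910575837184 / 9473046806640625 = -0.01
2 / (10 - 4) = 1 / 3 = 0.33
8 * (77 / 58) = 308 / 29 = 10.62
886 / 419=2.11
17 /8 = 2.12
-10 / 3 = -3.33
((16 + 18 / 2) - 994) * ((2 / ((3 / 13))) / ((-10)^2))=-4199 / 50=-83.98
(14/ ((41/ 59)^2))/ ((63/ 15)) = 34810/ 5043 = 6.90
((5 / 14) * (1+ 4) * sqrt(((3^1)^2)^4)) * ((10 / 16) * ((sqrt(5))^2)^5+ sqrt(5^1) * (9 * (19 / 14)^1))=346275 * sqrt(5) / 196+ 31640625 / 112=286456.06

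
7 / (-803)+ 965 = 964.99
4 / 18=2 / 9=0.22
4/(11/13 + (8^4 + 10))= 52/53389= 0.00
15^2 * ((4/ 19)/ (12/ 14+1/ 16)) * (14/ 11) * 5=7056000/ 21527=327.77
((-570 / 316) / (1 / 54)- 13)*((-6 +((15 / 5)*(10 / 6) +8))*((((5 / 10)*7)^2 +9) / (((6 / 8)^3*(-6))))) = 41516720 / 6399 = 6488.00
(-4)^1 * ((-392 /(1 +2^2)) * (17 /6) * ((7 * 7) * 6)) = 1306144 /5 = 261228.80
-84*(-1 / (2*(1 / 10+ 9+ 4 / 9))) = 3780 / 859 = 4.40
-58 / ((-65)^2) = -58 / 4225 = -0.01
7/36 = 0.19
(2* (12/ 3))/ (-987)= -8/ 987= -0.01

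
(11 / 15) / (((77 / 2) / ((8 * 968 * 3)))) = 15488 / 35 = 442.51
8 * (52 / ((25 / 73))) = 30368 / 25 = 1214.72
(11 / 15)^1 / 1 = 11 / 15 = 0.73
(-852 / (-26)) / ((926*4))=213 / 24076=0.01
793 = 793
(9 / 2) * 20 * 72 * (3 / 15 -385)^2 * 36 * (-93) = -16062035678208 / 5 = -3212407135641.60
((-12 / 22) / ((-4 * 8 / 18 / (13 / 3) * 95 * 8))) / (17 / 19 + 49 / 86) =5031 / 4211680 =0.00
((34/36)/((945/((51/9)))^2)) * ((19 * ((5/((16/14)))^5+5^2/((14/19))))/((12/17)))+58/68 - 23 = -1863951292218931/90260037697536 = -20.65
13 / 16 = 0.81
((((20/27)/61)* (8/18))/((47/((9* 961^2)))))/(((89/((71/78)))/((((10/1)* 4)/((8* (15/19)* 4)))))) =15.46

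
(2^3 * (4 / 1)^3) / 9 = 512 / 9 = 56.89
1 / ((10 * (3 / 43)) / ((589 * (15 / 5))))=25327 / 10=2532.70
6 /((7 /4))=24 /7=3.43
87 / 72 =29 / 24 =1.21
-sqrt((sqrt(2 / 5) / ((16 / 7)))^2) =-7 * sqrt(10) / 80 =-0.28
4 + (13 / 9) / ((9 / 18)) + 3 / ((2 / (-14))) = -127 / 9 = -14.11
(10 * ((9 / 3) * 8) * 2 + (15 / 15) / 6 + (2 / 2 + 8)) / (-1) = -2935 / 6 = -489.17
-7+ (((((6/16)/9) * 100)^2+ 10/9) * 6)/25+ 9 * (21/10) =49/3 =16.33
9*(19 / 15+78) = 3567 / 5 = 713.40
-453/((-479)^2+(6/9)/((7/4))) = -9513/4818269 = -0.00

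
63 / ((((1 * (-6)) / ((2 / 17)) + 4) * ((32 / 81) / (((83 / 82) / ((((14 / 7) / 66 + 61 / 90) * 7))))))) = -0.69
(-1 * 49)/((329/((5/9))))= -35/423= -0.08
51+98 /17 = 965 /17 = 56.76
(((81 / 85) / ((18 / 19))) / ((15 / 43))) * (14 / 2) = 17157 / 850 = 20.18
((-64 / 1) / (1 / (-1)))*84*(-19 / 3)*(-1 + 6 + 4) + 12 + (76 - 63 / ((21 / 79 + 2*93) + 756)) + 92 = -2533010845 / 8271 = -306252.07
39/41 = 0.95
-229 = -229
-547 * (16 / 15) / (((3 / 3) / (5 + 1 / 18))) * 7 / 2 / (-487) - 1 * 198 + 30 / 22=-126875119 / 723195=-175.44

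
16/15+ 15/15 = 31/15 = 2.07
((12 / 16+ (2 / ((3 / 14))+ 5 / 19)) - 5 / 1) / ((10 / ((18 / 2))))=3657 / 760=4.81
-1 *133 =-133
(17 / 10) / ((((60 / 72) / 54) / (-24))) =-66096 / 25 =-2643.84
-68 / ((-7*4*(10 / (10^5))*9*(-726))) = -85000 / 22869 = -3.72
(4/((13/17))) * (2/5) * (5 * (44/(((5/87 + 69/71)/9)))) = 889488/221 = 4024.83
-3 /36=-1 /12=-0.08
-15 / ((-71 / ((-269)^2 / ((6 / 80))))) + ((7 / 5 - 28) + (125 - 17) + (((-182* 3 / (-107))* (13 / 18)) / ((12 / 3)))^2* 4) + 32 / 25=149185968065123 / 731591100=203919.88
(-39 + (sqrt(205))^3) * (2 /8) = -39 /4 + 205 * sqrt(205) /4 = 724.04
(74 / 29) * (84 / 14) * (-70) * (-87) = 93240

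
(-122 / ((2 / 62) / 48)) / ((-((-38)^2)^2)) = 11346 / 130321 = 0.09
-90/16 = -45/8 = -5.62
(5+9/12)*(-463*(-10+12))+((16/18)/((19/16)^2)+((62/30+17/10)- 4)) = -86490053/16245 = -5324.10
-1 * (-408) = 408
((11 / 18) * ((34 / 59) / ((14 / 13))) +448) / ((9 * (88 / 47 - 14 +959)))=156644561 / 2977517718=0.05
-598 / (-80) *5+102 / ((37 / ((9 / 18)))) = 11471 / 296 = 38.75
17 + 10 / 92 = 17.11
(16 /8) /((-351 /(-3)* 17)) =2 /1989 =0.00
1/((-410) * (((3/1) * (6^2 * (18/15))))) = -1/53136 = -0.00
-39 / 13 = -3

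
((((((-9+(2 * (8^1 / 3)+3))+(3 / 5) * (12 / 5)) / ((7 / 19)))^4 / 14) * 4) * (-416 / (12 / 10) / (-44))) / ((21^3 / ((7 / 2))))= 0.02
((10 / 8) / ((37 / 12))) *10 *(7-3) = 600 / 37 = 16.22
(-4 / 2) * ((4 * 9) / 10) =-7.20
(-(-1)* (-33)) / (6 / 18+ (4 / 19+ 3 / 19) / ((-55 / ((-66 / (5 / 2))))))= -47025 / 727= -64.68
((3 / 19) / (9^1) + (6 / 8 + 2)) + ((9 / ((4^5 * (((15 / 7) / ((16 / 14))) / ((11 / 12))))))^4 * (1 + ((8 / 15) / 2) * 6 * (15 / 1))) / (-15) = 1355062181609821 / 489626271744000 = 2.77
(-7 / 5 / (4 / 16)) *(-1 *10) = 56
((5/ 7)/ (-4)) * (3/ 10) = -3/ 56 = -0.05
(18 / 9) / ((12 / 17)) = 17 / 6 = 2.83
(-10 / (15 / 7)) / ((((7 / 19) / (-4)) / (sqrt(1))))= 152 / 3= 50.67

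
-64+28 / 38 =-1202 / 19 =-63.26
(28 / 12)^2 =49 / 9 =5.44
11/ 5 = 2.20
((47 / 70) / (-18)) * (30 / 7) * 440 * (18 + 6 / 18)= -568700 / 441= -1289.57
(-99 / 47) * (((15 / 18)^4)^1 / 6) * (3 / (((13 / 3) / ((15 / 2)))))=-34375 / 39104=-0.88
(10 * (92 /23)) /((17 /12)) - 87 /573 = 28.08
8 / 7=1.14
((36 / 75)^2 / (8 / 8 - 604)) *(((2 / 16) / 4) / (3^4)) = -1 / 6783750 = -0.00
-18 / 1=-18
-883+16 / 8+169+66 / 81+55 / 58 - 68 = -1218719 / 1566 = -778.24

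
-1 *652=-652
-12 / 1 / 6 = -2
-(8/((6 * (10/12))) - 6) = 22/5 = 4.40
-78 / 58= -1.34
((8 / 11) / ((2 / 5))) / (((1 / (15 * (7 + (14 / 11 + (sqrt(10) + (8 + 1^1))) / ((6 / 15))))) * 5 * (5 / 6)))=180 * sqrt(10) / 11 + 25884 / 121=265.66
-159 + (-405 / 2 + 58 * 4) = -259 / 2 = -129.50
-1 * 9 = -9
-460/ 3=-153.33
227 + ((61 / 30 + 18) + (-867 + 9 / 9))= -18569 / 30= -618.97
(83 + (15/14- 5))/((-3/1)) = -369/14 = -26.36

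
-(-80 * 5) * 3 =1200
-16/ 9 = -1.78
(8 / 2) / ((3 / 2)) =8 / 3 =2.67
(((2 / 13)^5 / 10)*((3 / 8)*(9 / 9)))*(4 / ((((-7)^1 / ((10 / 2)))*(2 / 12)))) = -144 / 2599051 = -0.00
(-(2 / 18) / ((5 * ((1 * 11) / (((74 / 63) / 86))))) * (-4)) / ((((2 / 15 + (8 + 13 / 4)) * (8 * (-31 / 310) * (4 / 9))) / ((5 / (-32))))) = 925 / 217095648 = 0.00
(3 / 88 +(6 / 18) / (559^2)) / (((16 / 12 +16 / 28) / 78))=59060757 / 42305120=1.40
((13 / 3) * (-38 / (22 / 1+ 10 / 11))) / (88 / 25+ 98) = -67925 / 959364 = -0.07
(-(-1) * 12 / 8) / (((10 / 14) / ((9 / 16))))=189 / 160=1.18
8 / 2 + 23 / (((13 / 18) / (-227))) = -93926 / 13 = -7225.08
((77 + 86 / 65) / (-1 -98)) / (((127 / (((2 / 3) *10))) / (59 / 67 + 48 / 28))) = -8260996 / 76657581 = -0.11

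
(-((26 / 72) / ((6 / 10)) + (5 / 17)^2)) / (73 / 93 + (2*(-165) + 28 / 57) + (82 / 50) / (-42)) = 2214566375 / 1057688321598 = 0.00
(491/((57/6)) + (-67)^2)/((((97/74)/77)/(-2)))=-983167108/1843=-533460.18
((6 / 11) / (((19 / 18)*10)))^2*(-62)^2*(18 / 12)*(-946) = -1445974416 / 99275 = -14565.34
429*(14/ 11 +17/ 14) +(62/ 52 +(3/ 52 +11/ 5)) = 149853/ 140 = 1070.38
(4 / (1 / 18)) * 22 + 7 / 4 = 6343 / 4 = 1585.75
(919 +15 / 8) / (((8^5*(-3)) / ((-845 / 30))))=1245023 / 4718592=0.26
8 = 8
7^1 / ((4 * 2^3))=7 / 32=0.22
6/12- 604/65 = -1143/130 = -8.79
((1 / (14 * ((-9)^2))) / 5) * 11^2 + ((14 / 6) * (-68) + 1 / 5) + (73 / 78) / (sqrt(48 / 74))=-179677 / 1134 + 73 * sqrt(222) / 936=-157.28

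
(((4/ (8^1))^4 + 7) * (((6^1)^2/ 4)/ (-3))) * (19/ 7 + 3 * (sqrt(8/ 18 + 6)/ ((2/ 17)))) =-5763 * sqrt(58)/ 32 -6441/ 112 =-1429.06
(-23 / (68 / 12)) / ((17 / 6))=-414 / 289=-1.43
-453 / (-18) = 151 / 6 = 25.17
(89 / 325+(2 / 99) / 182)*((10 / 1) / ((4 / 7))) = 30851 / 6435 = 4.79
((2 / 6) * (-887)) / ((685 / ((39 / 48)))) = -11531 / 32880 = -0.35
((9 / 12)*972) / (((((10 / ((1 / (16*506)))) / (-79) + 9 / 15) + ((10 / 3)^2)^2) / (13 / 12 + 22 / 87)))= -3615275025 / 3343073948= -1.08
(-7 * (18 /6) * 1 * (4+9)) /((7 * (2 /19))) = -741 /2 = -370.50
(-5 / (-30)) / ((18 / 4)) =1 / 27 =0.04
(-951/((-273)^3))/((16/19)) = 0.00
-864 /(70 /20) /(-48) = 36 /7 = 5.14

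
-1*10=-10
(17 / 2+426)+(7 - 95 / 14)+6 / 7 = 3049 / 7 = 435.57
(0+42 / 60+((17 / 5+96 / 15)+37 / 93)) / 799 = 2027 / 148614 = 0.01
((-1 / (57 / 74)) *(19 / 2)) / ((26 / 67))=-2479 / 78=-31.78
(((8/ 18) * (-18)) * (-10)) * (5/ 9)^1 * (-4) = -1600/ 9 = -177.78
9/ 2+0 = 9/ 2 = 4.50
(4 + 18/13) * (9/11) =630/143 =4.41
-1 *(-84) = 84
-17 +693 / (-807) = -4804 / 269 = -17.86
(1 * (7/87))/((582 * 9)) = 7/455706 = 0.00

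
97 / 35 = 2.77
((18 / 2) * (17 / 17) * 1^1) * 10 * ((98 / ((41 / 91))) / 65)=12348 / 41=301.17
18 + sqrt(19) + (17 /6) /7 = sqrt(19) + 773 /42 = 22.76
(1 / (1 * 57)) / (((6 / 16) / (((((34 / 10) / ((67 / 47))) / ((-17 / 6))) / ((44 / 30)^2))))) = -0.02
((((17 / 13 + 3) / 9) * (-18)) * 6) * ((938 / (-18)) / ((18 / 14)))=735392 / 351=2095.13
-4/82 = -2/41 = -0.05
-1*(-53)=53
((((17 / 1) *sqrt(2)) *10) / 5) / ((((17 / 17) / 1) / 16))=544 *sqrt(2)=769.33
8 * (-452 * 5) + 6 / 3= -18078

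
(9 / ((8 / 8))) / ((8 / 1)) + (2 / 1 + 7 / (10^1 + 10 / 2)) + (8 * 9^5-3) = 56687111 / 120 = 472392.59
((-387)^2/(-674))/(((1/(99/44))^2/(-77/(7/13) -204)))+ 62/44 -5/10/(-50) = 1157632461281/2965600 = 390353.54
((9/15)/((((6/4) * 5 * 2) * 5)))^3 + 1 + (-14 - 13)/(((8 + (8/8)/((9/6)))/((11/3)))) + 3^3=841796901/50781250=16.58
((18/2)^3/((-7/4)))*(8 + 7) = -6248.57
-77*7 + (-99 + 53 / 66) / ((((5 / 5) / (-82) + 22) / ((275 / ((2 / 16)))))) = -56059651 / 5409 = -10364.14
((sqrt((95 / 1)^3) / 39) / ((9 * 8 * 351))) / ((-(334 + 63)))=-95 * sqrt(95) / 391286376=-0.00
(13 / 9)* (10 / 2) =65 / 9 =7.22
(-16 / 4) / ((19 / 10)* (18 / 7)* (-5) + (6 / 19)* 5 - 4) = 532 / 3571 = 0.15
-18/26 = -9/13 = -0.69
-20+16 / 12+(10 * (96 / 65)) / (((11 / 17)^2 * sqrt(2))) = 6.28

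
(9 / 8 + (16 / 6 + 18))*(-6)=-523 / 4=-130.75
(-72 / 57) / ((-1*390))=4 / 1235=0.00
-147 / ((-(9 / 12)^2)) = 261.33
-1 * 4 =-4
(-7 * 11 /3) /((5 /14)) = -1078 /15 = -71.87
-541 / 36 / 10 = -541 / 360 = -1.50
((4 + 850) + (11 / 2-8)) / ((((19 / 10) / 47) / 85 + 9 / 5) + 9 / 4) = 68034850 / 323633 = 210.22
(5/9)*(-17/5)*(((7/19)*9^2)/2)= -1071/38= -28.18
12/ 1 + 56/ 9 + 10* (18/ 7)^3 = 581132/ 3087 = 188.25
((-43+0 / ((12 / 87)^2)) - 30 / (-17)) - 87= -2180 / 17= -128.24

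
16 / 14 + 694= 4866 / 7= 695.14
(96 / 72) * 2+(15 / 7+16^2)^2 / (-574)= -9570739 / 84378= -113.43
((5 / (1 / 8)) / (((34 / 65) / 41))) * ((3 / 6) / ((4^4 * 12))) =0.51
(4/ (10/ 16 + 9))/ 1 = 32/ 77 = 0.42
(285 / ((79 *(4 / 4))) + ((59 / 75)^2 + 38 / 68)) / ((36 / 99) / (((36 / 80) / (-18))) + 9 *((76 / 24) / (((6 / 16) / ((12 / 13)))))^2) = 134404474919 / 14950652040000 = 0.01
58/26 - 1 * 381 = -4924/13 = -378.77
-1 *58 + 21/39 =-747/13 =-57.46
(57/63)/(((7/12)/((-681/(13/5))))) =-258780/637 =-406.25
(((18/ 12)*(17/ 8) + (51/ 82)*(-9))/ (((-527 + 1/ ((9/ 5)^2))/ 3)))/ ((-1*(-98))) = 384183/ 2742654656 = 0.00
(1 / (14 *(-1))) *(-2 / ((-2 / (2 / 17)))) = -1 / 119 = -0.01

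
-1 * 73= -73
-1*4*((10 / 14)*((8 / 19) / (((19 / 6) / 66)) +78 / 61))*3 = -13284360 / 154147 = -86.18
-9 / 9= -1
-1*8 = -8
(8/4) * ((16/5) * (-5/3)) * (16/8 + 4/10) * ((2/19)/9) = -256/855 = -0.30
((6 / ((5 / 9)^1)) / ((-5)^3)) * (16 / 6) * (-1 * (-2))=-288 / 625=-0.46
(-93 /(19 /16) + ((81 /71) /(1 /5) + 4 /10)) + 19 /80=-71.97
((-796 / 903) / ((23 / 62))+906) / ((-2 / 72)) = -225208344 / 6923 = -32530.46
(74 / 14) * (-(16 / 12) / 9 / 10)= -74 / 945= -0.08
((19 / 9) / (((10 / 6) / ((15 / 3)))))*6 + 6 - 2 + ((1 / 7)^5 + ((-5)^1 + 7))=739509 / 16807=44.00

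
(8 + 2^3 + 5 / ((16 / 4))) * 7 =483 / 4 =120.75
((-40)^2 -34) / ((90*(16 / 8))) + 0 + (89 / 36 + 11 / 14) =15067 / 1260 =11.96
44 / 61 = 0.72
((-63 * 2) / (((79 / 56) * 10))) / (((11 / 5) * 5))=-3528 / 4345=-0.81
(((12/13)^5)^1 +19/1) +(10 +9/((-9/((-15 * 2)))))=22155119/371293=59.67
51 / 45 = 17 / 15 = 1.13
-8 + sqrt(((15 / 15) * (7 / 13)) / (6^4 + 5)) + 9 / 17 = -7.45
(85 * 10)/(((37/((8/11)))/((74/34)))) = 400/11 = 36.36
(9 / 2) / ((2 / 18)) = 81 / 2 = 40.50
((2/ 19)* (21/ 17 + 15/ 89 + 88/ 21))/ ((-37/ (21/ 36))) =-2402/ 258723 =-0.01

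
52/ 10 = 26/ 5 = 5.20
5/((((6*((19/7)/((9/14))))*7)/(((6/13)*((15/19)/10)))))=135/131404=0.00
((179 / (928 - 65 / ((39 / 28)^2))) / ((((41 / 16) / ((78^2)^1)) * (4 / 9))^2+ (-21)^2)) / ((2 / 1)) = 31395855871224 / 138377713728986077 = 0.00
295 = 295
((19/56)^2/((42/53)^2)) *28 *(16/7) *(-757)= -8880.97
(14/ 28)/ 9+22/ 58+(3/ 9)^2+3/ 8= 641/ 696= 0.92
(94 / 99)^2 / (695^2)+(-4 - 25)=-137289703889 / 4734128025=-29.00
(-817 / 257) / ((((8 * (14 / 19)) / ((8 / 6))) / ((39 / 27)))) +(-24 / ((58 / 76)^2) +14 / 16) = -13520243771 / 326799144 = -41.37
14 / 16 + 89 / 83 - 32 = -19955 / 664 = -30.05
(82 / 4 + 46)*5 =665 / 2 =332.50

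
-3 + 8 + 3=8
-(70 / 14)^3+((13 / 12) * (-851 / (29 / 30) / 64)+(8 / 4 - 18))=-578707 / 3712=-155.90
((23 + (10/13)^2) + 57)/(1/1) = 13620/169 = 80.59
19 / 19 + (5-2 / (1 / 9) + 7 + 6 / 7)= -29 / 7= -4.14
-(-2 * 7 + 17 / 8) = 11.88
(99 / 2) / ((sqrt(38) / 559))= 55341*sqrt(38) / 76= 4488.75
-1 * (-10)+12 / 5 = 62 / 5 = 12.40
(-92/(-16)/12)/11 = 0.04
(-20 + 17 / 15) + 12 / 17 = -18.16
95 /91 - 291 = -289.96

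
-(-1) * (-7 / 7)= -1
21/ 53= 0.40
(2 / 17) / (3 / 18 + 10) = 12 / 1037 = 0.01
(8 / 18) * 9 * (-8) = -32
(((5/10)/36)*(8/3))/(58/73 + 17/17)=73/3537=0.02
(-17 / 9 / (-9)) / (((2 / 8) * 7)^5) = 17408 / 1361367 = 0.01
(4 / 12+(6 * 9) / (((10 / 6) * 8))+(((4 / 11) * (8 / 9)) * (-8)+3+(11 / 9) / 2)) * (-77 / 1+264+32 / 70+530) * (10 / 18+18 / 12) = 9949806863 / 1247400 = 7976.44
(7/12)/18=7/216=0.03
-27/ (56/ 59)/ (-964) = 1593/ 53984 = 0.03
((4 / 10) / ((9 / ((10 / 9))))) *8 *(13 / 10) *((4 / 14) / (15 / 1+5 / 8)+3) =549328 / 354375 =1.55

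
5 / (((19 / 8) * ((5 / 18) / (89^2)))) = 1140624 / 19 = 60032.84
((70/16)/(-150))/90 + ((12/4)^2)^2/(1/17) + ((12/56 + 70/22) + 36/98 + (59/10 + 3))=16179013987/11642400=1389.66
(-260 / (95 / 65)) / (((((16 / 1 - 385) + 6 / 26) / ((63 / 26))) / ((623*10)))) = 110551350 / 15181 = 7282.22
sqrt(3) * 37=37 * sqrt(3)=64.09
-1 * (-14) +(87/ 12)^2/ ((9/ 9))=1065/ 16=66.56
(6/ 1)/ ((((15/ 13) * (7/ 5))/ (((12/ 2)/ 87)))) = 52/ 203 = 0.26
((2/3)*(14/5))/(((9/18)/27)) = 504/5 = 100.80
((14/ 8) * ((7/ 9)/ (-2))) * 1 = -49/ 72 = -0.68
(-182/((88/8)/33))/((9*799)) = -182/2397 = -0.08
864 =864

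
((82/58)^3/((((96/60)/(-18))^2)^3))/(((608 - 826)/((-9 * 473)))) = 2436297407037140625/21777620992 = 111871604.71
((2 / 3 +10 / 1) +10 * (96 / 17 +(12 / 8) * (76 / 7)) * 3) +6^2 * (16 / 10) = 1296356 / 1785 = 726.25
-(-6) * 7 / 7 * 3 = 18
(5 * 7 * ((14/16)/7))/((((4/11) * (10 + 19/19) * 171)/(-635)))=-22225/5472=-4.06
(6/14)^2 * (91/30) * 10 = 39/7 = 5.57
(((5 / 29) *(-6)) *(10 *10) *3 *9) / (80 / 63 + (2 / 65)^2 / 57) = -102410831250 / 46560109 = -2199.54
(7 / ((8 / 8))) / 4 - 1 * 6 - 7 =-45 / 4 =-11.25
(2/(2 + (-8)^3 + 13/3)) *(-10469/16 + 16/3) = 31151/12136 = 2.57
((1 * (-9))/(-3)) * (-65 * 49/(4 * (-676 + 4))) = 455/128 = 3.55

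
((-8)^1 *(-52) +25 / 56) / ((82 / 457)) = 10657697 / 4592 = 2320.93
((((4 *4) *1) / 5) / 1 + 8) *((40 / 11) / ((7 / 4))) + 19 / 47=12241 / 517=23.68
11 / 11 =1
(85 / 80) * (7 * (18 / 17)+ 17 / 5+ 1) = 251 / 20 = 12.55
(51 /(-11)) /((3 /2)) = -34 /11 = -3.09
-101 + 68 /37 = -3669 /37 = -99.16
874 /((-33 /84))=-24472 /11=-2224.73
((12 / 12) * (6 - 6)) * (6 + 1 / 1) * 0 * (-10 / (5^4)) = 0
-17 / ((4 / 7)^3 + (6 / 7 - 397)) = 343 / 7989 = 0.04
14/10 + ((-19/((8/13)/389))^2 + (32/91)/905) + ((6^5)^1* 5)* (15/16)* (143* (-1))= 732823826612651/5270720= 139036759.04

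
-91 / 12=-7.58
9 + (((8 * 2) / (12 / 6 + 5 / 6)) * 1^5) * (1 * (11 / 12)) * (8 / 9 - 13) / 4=-1021 / 153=-6.67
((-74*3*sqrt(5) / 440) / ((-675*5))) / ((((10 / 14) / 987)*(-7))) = -12173*sqrt(5) / 412500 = -0.07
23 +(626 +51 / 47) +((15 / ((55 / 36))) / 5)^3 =5142628214 / 7819625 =657.66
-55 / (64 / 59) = -3245 / 64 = -50.70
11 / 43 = 0.26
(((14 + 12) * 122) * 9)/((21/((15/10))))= 14274/7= 2039.14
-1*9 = -9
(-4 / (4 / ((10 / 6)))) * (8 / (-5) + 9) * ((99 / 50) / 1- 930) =11445.58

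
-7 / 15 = -0.47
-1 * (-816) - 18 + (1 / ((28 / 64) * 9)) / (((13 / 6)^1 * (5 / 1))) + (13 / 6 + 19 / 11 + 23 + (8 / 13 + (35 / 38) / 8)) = 1256239791 / 1521520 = 825.65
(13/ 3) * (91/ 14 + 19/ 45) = 8099/ 270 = 30.00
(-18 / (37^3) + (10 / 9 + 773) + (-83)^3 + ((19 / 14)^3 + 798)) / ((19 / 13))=-9272819165314549 / 23767603272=-390145.32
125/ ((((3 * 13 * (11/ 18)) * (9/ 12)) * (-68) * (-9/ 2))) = 500/ 21879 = 0.02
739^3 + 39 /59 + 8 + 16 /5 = 119057112104 /295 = 403583430.86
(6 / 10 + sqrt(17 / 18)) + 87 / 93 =sqrt(34) / 6 + 238 / 155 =2.51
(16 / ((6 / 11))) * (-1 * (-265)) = 23320 / 3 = 7773.33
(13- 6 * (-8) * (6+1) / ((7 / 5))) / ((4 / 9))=2277 / 4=569.25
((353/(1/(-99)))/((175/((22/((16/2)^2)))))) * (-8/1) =549.17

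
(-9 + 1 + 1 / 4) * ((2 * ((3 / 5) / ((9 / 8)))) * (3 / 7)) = -124 / 35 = -3.54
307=307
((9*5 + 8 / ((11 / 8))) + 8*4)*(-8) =-7288 / 11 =-662.55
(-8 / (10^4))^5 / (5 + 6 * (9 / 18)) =-1 / 24414062500000000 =-0.00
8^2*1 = 64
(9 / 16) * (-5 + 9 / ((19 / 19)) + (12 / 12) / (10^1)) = 369 / 160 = 2.31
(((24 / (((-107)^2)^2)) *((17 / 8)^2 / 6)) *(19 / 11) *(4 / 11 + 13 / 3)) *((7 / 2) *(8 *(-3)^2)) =17873205 / 63442526884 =0.00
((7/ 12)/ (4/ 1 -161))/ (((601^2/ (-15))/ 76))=665/ 56708557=0.00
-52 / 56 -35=-503 / 14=-35.93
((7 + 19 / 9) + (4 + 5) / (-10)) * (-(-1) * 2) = 739 / 45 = 16.42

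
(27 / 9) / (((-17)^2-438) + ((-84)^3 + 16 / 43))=-129 / 25492663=-0.00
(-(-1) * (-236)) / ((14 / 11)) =-1298 / 7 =-185.43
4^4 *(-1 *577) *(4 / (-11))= 590848 / 11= 53713.45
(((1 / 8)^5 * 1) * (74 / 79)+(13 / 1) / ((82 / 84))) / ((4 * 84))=706708973 / 17830772736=0.04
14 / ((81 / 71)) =994 / 81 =12.27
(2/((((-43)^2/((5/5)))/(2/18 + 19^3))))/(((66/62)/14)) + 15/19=93301949/948537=98.36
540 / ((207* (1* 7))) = 60 / 161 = 0.37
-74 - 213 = -287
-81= -81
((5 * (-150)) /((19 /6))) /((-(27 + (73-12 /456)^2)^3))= 713116512000 /461624127346150364413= 0.00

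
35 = 35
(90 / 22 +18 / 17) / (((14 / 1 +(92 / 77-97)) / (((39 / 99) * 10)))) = -292110 / 1177913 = -0.25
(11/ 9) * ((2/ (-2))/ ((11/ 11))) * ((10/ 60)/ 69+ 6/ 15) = -9163/ 18630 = -0.49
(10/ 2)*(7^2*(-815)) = -199675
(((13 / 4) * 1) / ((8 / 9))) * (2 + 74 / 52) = 12.52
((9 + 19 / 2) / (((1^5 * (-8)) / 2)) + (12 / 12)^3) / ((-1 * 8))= 29 / 64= 0.45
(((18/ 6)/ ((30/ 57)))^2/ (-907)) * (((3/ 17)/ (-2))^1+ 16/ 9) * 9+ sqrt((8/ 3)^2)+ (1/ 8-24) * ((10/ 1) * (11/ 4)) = -12108982223/ 18502800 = -654.44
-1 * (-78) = 78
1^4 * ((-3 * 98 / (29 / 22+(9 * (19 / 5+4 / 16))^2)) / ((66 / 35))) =-686000 / 5851651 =-0.12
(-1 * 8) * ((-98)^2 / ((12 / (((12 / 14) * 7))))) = -38416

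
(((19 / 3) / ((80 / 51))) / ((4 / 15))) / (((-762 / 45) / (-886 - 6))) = 797.57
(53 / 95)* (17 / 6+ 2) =1537 / 570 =2.70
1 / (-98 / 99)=-99 / 98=-1.01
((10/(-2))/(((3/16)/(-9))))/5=48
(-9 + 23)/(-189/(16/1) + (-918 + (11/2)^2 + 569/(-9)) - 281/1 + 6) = -288/25463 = -0.01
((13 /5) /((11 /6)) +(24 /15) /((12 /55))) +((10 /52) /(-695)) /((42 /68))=18264221 /2087085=8.75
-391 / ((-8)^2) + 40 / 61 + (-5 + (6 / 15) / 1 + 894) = 17254633 / 19520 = 883.95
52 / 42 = 26 / 21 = 1.24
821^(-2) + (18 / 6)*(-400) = -808849199 / 674041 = -1200.00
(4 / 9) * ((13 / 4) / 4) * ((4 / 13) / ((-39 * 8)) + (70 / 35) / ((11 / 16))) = 32437 / 30888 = 1.05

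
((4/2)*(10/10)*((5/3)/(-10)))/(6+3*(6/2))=-1/45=-0.02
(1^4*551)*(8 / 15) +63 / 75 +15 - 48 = 19628 / 75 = 261.71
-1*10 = -10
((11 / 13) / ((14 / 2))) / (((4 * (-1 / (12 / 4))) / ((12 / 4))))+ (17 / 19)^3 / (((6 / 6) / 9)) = 15415947 / 2496676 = 6.17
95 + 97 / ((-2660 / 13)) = 251439 / 2660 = 94.53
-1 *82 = -82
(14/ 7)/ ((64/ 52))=13/ 8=1.62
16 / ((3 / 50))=800 / 3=266.67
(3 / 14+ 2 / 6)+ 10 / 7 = 83 / 42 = 1.98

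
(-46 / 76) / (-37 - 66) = 23 / 3914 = 0.01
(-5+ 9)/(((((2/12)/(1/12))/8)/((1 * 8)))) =128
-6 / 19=-0.32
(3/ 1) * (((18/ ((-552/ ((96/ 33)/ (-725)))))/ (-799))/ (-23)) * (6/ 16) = 27/ 3370801225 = 0.00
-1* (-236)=236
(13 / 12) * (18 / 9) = 13 / 6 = 2.17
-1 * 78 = -78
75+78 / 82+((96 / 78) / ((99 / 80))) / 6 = 12049394 / 158301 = 76.12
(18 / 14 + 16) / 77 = 11 / 49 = 0.22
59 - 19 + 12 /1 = 52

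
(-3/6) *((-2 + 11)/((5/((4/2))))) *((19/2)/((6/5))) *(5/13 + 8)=-6213/52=-119.48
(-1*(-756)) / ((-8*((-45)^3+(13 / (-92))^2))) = 799848 / 771281831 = 0.00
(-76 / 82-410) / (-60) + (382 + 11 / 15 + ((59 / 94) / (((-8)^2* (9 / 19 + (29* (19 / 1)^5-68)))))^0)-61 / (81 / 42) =1986802 / 5535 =358.95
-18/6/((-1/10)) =30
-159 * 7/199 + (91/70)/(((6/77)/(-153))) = -10181409/3980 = -2558.14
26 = 26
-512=-512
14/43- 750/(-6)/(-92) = -4087/3956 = -1.03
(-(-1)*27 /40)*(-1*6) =-81 /20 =-4.05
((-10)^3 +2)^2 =996004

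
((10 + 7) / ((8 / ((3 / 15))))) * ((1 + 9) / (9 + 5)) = 17 / 56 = 0.30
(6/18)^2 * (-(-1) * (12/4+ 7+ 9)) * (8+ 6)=266/9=29.56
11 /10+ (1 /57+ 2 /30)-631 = -23933 /38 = -629.82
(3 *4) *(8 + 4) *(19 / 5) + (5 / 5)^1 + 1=2746 / 5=549.20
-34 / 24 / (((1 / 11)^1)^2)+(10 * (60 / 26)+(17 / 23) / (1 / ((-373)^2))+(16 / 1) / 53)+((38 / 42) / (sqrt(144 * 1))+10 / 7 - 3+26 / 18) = 205036171651 / 1996722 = 102686.39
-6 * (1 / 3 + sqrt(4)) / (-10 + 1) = 14 / 9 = 1.56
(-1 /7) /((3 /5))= -5 /21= -0.24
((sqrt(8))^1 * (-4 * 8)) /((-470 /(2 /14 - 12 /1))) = -2656 * sqrt(2) /1645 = -2.28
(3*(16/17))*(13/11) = 624/187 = 3.34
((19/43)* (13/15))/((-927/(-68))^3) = 77664704/513805699035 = 0.00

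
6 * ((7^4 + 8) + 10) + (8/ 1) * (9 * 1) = 14586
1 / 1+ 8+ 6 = 15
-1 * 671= -671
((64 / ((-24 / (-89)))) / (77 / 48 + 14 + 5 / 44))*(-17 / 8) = -266288 / 8299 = -32.09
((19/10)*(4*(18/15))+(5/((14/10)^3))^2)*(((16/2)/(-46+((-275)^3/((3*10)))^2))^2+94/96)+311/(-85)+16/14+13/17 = 7492172101246396424258321107917816211/718341101117336241686088382965255600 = 10.43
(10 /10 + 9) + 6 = 16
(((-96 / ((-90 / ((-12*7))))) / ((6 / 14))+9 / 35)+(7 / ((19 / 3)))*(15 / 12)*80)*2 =-78430 / 399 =-196.57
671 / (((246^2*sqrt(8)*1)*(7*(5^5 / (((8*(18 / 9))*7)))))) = 671*sqrt(2) / 47278125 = 0.00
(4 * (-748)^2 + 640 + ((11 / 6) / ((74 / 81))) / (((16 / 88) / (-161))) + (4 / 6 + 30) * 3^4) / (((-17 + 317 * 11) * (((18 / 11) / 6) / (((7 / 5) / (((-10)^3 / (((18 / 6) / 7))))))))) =-7291365983 / 5135600000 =-1.42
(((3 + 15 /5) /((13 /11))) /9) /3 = 22 /117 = 0.19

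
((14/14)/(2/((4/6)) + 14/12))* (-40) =-48/5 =-9.60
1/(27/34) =34/27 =1.26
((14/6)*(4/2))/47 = 14/141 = 0.10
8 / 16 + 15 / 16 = 23 / 16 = 1.44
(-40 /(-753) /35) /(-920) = -1 /606165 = -0.00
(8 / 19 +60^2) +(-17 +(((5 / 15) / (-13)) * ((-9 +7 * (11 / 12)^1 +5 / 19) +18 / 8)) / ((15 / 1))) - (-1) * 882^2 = 26059364959 / 33345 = 781507.42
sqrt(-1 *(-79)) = sqrt(79) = 8.89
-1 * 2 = -2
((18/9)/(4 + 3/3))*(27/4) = 2.70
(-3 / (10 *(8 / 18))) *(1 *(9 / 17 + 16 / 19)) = -11961 / 12920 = -0.93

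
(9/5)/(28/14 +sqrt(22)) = 0.27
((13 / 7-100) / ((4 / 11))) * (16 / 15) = -10076 / 35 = -287.89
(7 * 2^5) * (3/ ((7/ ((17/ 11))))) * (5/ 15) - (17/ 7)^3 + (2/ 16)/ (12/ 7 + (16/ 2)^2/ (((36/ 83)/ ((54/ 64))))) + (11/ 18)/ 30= 21092084351/ 600020190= 35.15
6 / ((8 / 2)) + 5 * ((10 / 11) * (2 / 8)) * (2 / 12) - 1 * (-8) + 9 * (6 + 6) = 15535 / 132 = 117.69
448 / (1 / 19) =8512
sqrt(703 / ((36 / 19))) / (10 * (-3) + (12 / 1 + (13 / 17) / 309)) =-33269 * sqrt(37) / 189082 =-1.07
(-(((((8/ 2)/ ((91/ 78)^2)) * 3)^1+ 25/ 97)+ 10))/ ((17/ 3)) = -271977/ 80801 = -3.37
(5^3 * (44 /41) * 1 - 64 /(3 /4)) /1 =6004 /123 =48.81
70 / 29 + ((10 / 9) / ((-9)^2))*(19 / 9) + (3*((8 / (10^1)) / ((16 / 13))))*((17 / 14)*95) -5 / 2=2396208613 / 10655064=224.89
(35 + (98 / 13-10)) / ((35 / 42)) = 39.05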